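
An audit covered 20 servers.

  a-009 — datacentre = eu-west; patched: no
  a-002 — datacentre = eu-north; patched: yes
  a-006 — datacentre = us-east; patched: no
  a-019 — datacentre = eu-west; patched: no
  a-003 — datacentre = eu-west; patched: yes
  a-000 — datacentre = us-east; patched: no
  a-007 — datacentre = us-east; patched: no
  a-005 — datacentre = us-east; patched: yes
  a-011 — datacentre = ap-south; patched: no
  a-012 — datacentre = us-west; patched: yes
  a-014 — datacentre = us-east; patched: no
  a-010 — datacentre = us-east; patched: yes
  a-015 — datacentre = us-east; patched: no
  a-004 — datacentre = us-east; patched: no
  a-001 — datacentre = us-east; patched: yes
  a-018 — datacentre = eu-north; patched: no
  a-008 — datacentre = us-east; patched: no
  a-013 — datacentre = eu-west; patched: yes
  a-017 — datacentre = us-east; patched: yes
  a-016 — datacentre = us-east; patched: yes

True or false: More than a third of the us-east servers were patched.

True

The determiner here denotes the relation: |A ∩ B| / |A| > 1/3.
A (the restrictor) = {a-006, a-000, a-007, a-005, a-014, a-010, a-015, a-004, a-001, a-008, a-017, a-016}, |A| = 12.
A ∩ B = {a-005, a-010, a-001, a-017, a-016}, so |A ∩ B| = 5.
A ∖ B = {a-006, a-000, a-007, a-014, a-015, a-004, a-008}, so |A ∖ B| = 7.
|A ∩ B|/|A| = 5/12, so the statement is true.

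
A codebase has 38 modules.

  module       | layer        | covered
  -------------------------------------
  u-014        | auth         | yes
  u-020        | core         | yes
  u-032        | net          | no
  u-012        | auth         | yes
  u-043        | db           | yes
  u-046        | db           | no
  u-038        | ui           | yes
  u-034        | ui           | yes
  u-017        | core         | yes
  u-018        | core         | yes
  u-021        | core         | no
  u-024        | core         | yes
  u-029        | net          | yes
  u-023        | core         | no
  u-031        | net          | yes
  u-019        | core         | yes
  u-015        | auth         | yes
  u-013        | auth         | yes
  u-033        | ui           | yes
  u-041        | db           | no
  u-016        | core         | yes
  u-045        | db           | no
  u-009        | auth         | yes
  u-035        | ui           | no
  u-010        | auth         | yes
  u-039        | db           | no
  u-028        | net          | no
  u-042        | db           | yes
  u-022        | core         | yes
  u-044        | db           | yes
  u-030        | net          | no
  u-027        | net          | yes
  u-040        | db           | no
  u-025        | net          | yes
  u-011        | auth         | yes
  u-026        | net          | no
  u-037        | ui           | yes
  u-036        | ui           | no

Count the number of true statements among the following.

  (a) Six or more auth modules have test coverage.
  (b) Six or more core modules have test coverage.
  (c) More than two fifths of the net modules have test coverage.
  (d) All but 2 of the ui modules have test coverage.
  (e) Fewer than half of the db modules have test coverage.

(a) auth: |A| = 7, |A ∩ B| = 7; needs |A ∩ B| ≥ 6 — true.
(b) core: |A| = 9, |A ∩ B| = 7; needs |A ∩ B| ≥ 6 — true.
(c) net: |A| = 8, |A ∩ B| = 4; needs |A ∩ B| / |A| > 2/5 — true.
(d) ui: |A| = 6, |A ∩ B| = 4; needs |A ∖ B| = 2 — true.
(e) db: |A| = 8, |A ∩ B| = 3; needs |A ∩ B| < |A ∖ B| — true.

5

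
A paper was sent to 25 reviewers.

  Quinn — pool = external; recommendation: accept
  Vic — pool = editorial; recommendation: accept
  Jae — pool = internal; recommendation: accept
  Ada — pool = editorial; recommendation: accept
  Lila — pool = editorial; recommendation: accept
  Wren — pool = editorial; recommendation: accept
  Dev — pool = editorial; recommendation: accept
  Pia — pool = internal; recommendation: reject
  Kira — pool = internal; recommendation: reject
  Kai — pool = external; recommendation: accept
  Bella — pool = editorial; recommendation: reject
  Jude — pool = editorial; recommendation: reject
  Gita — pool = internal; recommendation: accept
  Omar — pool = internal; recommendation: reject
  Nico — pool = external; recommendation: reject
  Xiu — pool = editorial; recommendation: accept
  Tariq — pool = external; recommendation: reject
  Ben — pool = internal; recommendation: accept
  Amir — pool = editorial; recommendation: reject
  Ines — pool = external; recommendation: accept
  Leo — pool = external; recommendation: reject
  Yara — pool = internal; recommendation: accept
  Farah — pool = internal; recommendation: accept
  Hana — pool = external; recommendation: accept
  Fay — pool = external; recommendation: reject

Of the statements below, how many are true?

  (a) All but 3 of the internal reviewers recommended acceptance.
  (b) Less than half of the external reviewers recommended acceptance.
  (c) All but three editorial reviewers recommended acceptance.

(a) internal: |A| = 8, |A ∩ B| = 5; needs |A ∖ B| = 3 — true.
(b) external: |A| = 8, |A ∩ B| = 4; needs |A ∩ B| < |A ∖ B| — false.
(c) editorial: |A| = 9, |A ∩ B| = 6; needs |A ∖ B| = 3 — true.

2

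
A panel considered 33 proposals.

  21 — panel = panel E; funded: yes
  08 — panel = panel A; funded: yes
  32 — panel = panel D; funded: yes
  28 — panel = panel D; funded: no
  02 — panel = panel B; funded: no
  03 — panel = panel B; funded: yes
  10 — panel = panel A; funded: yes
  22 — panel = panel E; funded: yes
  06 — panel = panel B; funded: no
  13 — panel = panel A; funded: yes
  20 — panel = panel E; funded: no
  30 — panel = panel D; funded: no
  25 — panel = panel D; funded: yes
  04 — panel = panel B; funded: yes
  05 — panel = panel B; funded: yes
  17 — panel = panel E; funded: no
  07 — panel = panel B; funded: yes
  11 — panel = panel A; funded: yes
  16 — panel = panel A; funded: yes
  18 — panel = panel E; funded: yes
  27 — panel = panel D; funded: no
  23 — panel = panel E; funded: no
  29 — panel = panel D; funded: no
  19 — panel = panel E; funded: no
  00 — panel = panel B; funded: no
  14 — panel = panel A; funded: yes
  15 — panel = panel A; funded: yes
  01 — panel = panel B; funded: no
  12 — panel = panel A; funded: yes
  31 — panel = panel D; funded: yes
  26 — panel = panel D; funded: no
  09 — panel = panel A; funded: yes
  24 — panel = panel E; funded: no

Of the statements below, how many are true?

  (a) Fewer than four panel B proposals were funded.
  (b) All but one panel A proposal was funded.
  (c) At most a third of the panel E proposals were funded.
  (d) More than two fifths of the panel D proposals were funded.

(a) panel B: |A| = 8, |A ∩ B| = 4; needs |A ∩ B| < 4 — false.
(b) panel A: |A| = 9, |A ∩ B| = 9; needs |A ∖ B| = 1 — false.
(c) panel E: |A| = 8, |A ∩ B| = 3; needs |A ∩ B| / |A| ≤ 1/3 — false.
(d) panel D: |A| = 8, |A ∩ B| = 3; needs |A ∩ B| / |A| > 2/5 — false.

0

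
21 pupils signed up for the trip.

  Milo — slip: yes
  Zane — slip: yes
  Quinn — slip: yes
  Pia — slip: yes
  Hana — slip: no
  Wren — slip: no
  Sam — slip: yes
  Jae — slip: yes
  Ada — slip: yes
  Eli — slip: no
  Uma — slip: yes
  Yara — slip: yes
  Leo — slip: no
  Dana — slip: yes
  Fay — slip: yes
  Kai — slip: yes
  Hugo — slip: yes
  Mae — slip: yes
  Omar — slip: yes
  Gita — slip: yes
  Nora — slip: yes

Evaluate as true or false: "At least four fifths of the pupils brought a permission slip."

'At least four fifths of the pupils brought a permission slip' holds iff |A ∩ B| / |A| ≥ 4/5.
|A| = 21, |A ∩ B| = 17, |A ∖ B| = 4.
|A ∩ B|/|A| = 17/21, so the statement is true.

True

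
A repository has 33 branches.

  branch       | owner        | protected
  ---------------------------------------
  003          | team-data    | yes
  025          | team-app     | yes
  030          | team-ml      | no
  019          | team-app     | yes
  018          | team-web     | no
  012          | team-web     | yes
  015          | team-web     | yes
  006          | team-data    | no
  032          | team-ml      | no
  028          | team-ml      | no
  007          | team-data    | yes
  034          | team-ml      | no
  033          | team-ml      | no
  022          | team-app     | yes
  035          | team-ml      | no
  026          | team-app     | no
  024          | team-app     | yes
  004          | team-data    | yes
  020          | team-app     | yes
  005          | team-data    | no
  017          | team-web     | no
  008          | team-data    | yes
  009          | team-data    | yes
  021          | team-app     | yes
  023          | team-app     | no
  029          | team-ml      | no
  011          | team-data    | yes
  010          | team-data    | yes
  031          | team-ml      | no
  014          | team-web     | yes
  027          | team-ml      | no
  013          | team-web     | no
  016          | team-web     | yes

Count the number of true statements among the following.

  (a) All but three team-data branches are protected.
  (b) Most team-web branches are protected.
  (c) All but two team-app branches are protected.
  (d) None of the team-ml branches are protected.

(a) team-data: |A| = 9, |A ∩ B| = 7; needs |A ∖ B| = 3 — false.
(b) team-web: |A| = 7, |A ∩ B| = 4; needs |A ∩ B| > |A ∖ B| — true.
(c) team-app: |A| = 8, |A ∩ B| = 6; needs |A ∖ B| = 2 — true.
(d) team-ml: |A| = 9, |A ∩ B| = 0; needs A ∩ B = ∅ (|A ∩ B| = 0) — true.

3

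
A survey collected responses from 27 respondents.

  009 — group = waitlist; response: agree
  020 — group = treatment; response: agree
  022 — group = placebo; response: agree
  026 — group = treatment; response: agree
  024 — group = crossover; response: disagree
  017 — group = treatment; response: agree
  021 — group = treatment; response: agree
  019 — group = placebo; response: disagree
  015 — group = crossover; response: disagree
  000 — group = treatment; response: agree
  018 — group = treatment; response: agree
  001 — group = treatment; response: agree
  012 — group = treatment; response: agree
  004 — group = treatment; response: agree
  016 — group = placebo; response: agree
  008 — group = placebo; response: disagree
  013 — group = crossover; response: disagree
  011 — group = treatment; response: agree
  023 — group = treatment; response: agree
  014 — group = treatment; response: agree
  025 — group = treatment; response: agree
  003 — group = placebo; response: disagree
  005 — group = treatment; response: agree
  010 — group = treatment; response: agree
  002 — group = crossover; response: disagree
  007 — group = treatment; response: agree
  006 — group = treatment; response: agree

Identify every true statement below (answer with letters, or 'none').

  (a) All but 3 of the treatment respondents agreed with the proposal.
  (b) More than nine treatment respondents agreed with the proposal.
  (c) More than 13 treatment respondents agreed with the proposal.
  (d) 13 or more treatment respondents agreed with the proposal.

|A| = 17, |A ∩ B| = 17, |A ∖ B| = 0.
(a) |A ∖ B| = 3: fails.
(b) |A ∩ B| > 9: holds.
(c) |A ∩ B| > 13: holds.
(d) |A ∩ B| ≥ 13: holds.

(b), (c), (d)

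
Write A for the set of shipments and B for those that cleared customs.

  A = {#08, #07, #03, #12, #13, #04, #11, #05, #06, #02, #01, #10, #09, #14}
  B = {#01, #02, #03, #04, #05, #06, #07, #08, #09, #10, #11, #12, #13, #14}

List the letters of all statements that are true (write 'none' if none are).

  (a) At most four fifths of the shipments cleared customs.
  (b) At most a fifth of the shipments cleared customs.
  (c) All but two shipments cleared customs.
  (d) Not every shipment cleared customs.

|A| = 14, |A ∩ B| = 14, |A ∖ B| = 0.
(a) |A ∩ B| / |A| ≤ 4/5: fails.
(b) |A ∩ B| / |A| ≤ 1/5: fails.
(c) |A ∖ B| = 2: fails.
(d) A ⊄ B (|A ∖ B| ≥ 1): fails.

none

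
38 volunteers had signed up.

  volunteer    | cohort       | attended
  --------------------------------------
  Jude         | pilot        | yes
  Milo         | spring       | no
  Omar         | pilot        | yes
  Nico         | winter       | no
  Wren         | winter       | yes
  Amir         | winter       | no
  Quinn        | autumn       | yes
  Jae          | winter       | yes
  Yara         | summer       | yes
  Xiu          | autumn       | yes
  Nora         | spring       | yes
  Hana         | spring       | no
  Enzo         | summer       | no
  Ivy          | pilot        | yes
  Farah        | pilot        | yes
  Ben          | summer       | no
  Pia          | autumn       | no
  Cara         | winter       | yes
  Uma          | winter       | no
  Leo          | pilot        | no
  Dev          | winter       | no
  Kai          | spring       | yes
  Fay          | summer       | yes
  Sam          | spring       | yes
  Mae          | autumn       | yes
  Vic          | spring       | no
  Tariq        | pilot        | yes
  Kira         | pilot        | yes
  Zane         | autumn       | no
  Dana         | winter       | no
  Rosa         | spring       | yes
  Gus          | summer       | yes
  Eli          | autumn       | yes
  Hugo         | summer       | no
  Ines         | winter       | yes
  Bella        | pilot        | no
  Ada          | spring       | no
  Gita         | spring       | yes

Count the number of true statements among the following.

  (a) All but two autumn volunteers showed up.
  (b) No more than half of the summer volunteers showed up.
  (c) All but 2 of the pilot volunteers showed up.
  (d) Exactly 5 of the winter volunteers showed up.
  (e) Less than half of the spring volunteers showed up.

3

(a) autumn: |A| = 6, |A ∩ B| = 4; needs |A ∖ B| = 2 — true.
(b) summer: |A| = 6, |A ∩ B| = 3; needs |A ∩ B| ≤ |A ∖ B| — true.
(c) pilot: |A| = 8, |A ∩ B| = 6; needs |A ∖ B| = 2 — true.
(d) winter: |A| = 9, |A ∩ B| = 4; needs |A ∩ B| = 5 — false.
(e) spring: |A| = 9, |A ∩ B| = 5; needs |A ∩ B| < |A ∖ B| — false.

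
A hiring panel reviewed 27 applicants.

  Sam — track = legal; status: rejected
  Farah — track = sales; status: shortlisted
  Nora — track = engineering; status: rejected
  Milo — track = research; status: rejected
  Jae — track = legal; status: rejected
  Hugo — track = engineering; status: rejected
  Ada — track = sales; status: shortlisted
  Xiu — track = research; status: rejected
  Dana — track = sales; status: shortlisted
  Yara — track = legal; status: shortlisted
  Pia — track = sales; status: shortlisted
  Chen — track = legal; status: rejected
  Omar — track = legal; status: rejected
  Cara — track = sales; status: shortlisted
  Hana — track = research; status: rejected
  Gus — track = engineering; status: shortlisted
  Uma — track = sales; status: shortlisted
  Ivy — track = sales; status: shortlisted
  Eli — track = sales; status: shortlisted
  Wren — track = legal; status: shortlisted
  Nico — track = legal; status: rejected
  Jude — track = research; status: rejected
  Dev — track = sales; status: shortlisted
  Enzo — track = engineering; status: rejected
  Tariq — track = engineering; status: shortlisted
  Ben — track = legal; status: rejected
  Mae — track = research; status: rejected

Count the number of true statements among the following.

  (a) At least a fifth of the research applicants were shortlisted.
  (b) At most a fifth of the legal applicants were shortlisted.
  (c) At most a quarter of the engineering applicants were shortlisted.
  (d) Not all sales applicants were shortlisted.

(a) research: |A| = 5, |A ∩ B| = 0; needs |A ∩ B| / |A| ≥ 1/5 — false.
(b) legal: |A| = 8, |A ∩ B| = 2; needs |A ∩ B| / |A| ≤ 1/5 — false.
(c) engineering: |A| = 5, |A ∩ B| = 2; needs |A ∩ B| / |A| ≤ 1/4 — false.
(d) sales: |A| = 9, |A ∩ B| = 9; needs A ⊄ B (|A ∖ B| ≥ 1) — false.

0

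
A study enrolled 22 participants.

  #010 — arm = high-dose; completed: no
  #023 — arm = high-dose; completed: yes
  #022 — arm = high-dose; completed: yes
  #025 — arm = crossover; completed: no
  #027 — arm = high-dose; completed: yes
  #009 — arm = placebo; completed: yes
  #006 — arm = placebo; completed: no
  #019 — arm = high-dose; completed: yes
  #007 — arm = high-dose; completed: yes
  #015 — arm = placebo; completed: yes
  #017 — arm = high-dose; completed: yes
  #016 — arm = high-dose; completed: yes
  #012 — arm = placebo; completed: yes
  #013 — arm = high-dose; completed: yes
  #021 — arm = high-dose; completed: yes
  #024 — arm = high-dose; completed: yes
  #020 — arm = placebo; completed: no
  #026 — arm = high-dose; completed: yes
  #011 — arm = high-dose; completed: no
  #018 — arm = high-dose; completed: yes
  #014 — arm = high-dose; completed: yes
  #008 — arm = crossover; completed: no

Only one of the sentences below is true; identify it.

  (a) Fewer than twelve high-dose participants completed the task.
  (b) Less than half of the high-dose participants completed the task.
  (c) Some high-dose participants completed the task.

(c)

|A| = 15, |A ∩ B| = 13, |A ∖ B| = 2.
(a) requires |A ∩ B| < 12: false.
(b) requires |A ∩ B| < |A ∖ B|: false.
(c) requires A ∩ B ≠ ∅ (|A ∩ B| ≥ 1): true.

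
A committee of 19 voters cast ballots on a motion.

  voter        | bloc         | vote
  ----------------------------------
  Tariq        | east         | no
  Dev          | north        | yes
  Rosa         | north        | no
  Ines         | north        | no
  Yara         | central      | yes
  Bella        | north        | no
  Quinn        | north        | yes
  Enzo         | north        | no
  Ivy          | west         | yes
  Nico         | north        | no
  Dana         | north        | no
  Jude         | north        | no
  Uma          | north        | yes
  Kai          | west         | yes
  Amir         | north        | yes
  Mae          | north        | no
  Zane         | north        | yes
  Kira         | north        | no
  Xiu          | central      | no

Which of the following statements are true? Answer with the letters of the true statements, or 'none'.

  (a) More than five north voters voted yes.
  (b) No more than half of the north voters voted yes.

(b)

|A| = 14, |A ∩ B| = 5, |A ∖ B| = 9.
(a) |A ∩ B| > 5: fails.
(b) |A ∩ B| ≤ |A ∖ B|: holds.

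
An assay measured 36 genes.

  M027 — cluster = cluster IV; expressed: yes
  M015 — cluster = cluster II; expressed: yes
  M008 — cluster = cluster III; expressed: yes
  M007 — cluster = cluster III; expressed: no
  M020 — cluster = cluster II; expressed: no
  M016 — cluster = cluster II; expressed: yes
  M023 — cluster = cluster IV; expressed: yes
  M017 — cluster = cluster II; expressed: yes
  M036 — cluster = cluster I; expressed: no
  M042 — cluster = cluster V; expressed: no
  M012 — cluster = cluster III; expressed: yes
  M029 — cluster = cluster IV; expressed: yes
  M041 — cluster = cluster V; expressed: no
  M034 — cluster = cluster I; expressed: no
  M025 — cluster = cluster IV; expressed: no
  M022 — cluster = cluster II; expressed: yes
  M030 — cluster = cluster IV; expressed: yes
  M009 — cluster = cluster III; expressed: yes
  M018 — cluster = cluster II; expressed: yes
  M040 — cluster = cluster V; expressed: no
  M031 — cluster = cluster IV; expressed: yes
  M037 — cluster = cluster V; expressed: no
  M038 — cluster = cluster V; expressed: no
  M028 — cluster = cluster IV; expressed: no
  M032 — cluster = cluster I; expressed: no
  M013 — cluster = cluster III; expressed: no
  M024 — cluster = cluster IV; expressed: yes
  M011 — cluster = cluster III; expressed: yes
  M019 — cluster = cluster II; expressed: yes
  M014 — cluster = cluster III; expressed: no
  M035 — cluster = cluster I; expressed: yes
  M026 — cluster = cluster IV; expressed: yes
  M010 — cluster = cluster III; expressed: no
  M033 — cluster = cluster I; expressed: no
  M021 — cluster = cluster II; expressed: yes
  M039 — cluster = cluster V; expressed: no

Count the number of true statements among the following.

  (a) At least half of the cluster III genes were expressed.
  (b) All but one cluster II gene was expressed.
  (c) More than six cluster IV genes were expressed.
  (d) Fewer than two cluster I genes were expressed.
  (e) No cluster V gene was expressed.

(a) cluster III: |A| = 8, |A ∩ B| = 4; needs |A ∩ B| ≥ |A ∖ B| — true.
(b) cluster II: |A| = 8, |A ∩ B| = 7; needs |A ∖ B| = 1 — true.
(c) cluster IV: |A| = 9, |A ∩ B| = 7; needs |A ∩ B| > 6 — true.
(d) cluster I: |A| = 5, |A ∩ B| = 1; needs |A ∩ B| < 2 — true.
(e) cluster V: |A| = 6, |A ∩ B| = 0; needs A ∩ B = ∅ (|A ∩ B| = 0) — true.

5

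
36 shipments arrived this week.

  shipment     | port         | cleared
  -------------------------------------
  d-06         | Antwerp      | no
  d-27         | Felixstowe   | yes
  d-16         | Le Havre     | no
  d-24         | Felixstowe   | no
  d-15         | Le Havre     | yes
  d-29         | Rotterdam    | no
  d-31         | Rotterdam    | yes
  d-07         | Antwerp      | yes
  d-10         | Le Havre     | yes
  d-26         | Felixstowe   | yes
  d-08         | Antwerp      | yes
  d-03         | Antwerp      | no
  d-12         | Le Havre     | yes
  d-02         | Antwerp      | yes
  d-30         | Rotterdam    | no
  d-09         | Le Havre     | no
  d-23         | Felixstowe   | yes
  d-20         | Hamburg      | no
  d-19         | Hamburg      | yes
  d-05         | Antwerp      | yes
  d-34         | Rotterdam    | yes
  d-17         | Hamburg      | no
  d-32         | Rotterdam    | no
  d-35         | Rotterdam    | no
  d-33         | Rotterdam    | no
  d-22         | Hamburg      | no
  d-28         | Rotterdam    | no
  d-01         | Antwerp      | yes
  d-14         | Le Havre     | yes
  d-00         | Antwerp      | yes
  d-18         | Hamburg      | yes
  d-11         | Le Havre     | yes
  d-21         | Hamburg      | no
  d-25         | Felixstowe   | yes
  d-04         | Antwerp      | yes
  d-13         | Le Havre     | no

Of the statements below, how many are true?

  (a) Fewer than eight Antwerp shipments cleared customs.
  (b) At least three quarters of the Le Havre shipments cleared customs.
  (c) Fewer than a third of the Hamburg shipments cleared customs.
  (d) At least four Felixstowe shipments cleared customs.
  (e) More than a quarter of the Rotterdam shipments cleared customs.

(a) Antwerp: |A| = 9, |A ∩ B| = 7; needs |A ∩ B| < 8 — true.
(b) Le Havre: |A| = 8, |A ∩ B| = 5; needs |A ∩ B| / |A| ≥ 3/4 — false.
(c) Hamburg: |A| = 6, |A ∩ B| = 2; needs |A ∩ B| / |A| < 1/3 — false.
(d) Felixstowe: |A| = 5, |A ∩ B| = 4; needs |A ∩ B| ≥ 4 — true.
(e) Rotterdam: |A| = 8, |A ∩ B| = 2; needs |A ∩ B| / |A| > 1/4 — false.

2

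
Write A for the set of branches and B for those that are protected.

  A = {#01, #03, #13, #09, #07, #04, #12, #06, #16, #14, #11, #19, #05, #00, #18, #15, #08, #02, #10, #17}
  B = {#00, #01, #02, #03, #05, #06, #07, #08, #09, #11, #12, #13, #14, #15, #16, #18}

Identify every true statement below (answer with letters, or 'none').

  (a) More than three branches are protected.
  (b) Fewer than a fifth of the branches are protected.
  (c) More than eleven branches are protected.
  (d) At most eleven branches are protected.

|A| = 20, |A ∩ B| = 16, |A ∖ B| = 4.
(a) |A ∩ B| > 3: holds.
(b) |A ∩ B| / |A| < 1/5: fails.
(c) |A ∩ B| > 11: holds.
(d) |A ∩ B| ≤ 11: fails.

(a), (c)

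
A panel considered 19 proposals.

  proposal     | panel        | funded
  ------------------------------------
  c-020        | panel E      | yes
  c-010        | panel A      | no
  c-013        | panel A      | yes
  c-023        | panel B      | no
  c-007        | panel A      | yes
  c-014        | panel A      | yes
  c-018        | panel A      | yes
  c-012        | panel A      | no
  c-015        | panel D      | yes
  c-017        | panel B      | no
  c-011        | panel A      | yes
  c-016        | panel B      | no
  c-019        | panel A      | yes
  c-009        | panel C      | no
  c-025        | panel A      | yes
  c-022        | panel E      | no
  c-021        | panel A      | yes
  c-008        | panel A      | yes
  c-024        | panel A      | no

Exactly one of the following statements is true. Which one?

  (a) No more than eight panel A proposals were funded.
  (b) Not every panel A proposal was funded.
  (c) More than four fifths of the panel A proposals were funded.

(b)

|A| = 12, |A ∩ B| = 9, |A ∖ B| = 3.
(a) requires |A ∩ B| ≤ 8: false.
(b) requires A ⊄ B (|A ∖ B| ≥ 1): true.
(c) requires |A ∩ B| / |A| > 4/5: false.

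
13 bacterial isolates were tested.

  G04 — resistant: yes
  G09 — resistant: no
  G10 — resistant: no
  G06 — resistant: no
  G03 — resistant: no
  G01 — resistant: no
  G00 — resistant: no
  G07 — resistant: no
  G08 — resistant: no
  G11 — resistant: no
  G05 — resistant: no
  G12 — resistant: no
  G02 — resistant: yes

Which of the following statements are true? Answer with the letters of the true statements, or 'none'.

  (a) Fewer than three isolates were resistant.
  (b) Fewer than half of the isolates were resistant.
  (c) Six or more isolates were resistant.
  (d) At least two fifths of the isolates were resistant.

|A| = 13, |A ∩ B| = 2, |A ∖ B| = 11.
(a) |A ∩ B| < 3: holds.
(b) |A ∩ B| < |A ∖ B|: holds.
(c) |A ∩ B| ≥ 6: fails.
(d) |A ∩ B| / |A| ≥ 2/5: fails.

(a), (b)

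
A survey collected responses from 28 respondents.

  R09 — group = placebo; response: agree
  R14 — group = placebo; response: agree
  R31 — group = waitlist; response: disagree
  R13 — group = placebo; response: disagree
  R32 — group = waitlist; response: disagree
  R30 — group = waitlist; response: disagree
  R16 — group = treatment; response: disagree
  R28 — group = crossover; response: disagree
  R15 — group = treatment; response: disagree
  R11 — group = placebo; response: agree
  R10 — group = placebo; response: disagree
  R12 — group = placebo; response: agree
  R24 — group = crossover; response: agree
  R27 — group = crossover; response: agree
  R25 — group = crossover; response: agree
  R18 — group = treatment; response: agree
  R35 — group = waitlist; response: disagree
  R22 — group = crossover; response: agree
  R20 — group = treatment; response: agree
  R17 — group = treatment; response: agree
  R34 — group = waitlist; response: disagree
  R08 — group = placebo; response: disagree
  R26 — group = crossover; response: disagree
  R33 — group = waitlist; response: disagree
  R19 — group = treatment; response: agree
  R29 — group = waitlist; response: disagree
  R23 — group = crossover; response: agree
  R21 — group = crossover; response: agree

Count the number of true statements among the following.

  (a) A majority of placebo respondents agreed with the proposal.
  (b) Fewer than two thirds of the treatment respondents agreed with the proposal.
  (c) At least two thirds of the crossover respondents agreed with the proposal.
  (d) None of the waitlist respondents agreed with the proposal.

(a) placebo: |A| = 7, |A ∩ B| = 4; needs |A ∩ B| > |A ∖ B| — true.
(b) treatment: |A| = 6, |A ∩ B| = 4; needs |A ∩ B| / |A| < 2/3 — false.
(c) crossover: |A| = 8, |A ∩ B| = 6; needs |A ∩ B| / |A| ≥ 2/3 — true.
(d) waitlist: |A| = 7, |A ∩ B| = 0; needs A ∩ B = ∅ (|A ∩ B| = 0) — true.

3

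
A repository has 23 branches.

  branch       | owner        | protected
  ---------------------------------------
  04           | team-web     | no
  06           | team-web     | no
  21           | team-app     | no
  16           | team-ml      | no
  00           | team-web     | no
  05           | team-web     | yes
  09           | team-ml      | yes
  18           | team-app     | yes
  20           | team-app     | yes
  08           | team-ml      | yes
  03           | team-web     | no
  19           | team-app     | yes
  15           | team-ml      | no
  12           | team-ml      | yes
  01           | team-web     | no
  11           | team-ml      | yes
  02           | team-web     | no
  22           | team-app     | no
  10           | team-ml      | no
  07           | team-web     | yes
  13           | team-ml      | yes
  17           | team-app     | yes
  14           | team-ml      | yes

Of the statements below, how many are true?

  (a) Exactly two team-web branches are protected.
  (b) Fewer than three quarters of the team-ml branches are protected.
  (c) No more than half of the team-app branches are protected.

2

(a) team-web: |A| = 8, |A ∩ B| = 2; needs |A ∩ B| = 2 — true.
(b) team-ml: |A| = 9, |A ∩ B| = 6; needs |A ∩ B| / |A| < 3/4 — true.
(c) team-app: |A| = 6, |A ∩ B| = 4; needs |A ∩ B| ≤ |A ∖ B| — false.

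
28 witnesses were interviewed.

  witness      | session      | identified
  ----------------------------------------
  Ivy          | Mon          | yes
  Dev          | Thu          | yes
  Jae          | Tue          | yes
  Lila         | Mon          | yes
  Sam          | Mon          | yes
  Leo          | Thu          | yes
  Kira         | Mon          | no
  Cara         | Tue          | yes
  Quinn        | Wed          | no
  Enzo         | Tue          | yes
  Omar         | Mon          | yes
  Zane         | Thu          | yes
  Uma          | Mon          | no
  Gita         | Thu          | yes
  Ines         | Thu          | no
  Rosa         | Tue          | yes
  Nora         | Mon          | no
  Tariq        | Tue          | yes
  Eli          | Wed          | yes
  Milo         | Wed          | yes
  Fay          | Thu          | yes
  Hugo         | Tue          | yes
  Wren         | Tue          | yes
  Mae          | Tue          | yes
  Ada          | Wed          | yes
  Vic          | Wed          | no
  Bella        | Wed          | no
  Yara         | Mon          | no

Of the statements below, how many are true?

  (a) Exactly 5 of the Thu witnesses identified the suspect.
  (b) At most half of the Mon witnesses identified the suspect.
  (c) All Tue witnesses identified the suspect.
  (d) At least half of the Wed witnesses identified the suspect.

(a) Thu: |A| = 6, |A ∩ B| = 5; needs |A ∩ B| = 5 — true.
(b) Mon: |A| = 8, |A ∩ B| = 4; needs |A ∩ B| ≤ |A ∖ B| — true.
(c) Tue: |A| = 8, |A ∩ B| = 8; needs A ⊆ B, i.e. every element of A is in B (|A ∖ B| = 0) — true.
(d) Wed: |A| = 6, |A ∩ B| = 3; needs |A ∩ B| ≥ |A ∖ B| — true.

4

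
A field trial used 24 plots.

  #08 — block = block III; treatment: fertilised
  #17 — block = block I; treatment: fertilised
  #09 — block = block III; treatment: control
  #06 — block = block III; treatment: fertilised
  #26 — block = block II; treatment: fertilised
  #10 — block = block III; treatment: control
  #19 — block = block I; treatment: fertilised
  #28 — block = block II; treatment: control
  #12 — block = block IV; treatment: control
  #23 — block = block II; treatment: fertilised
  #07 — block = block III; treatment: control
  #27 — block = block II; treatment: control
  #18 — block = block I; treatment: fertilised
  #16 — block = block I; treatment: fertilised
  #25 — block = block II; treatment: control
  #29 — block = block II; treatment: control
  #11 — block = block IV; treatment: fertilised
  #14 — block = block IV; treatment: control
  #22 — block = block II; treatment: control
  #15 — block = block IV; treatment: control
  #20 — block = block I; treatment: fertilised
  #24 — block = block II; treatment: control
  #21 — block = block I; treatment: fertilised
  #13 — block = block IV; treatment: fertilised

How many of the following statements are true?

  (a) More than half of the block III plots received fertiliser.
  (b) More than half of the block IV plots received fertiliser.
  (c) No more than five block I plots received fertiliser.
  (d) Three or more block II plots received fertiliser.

(a) block III: |A| = 5, |A ∩ B| = 2; needs |A ∩ B| > |A ∖ B| — false.
(b) block IV: |A| = 5, |A ∩ B| = 2; needs |A ∩ B| > |A ∖ B| — false.
(c) block I: |A| = 6, |A ∩ B| = 6; needs |A ∩ B| ≤ 5 — false.
(d) block II: |A| = 8, |A ∩ B| = 2; needs |A ∩ B| ≥ 3 — false.

0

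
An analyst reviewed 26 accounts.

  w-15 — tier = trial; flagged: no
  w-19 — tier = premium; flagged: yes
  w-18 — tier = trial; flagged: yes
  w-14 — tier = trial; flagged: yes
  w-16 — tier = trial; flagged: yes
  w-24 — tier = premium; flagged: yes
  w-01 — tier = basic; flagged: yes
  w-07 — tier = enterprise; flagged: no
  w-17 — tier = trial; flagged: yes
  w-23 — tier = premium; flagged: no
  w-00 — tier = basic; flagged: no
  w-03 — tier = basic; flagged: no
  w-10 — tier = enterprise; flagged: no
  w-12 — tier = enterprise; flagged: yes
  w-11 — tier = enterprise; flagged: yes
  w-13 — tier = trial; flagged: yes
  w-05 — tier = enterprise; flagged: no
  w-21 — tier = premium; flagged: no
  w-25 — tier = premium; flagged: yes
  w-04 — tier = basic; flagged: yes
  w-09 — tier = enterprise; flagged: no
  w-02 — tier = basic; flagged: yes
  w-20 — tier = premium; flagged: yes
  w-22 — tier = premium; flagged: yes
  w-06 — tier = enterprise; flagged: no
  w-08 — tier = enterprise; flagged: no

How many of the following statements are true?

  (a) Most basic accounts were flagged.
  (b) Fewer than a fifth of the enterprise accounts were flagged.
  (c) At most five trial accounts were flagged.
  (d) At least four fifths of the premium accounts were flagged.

(a) basic: |A| = 5, |A ∩ B| = 3; needs |A ∩ B| > |A ∖ B| — true.
(b) enterprise: |A| = 8, |A ∩ B| = 2; needs |A ∩ B| / |A| < 1/5 — false.
(c) trial: |A| = 6, |A ∩ B| = 5; needs |A ∩ B| ≤ 5 — true.
(d) premium: |A| = 7, |A ∩ B| = 5; needs |A ∩ B| / |A| ≥ 4/5 — false.

2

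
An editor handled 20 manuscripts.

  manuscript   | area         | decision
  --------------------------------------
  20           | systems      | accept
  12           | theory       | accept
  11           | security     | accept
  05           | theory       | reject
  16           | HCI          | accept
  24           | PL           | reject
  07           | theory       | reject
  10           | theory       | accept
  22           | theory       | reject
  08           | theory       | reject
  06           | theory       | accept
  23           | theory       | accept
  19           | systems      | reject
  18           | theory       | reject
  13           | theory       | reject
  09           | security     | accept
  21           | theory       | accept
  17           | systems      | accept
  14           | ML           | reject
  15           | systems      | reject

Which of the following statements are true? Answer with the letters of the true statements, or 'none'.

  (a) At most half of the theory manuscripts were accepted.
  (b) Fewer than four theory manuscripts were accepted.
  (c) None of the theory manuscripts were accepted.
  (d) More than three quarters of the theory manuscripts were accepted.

|A| = 11, |A ∩ B| = 5, |A ∖ B| = 6.
(a) |A ∩ B| ≤ |A ∖ B|: holds.
(b) |A ∩ B| < 4: fails.
(c) A ∩ B = ∅ (|A ∩ B| = 0): fails.
(d) |A ∩ B| / |A| > 3/4: fails.

(a)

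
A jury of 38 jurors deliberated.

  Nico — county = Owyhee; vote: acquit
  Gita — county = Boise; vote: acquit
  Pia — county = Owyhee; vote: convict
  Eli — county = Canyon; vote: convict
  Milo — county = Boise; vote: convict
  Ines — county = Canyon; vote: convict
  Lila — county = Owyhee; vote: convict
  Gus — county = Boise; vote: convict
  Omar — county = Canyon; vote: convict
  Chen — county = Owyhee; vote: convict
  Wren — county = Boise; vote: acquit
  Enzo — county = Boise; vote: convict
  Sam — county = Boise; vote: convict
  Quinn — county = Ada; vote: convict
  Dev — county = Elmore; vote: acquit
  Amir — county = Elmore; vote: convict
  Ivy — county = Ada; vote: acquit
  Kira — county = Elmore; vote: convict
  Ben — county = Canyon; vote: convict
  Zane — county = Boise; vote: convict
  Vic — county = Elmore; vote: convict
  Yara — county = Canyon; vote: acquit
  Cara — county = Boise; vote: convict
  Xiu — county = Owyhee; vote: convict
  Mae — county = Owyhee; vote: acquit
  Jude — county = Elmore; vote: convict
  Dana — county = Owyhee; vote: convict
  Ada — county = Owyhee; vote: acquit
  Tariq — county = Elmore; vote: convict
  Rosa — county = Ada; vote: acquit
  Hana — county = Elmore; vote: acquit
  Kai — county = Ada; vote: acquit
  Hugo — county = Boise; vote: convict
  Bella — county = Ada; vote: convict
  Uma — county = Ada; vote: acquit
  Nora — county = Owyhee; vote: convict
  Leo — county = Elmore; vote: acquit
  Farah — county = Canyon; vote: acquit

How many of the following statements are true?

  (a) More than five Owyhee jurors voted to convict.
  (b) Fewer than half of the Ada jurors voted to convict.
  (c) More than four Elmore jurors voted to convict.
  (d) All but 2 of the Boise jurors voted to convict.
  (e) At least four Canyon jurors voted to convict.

5

(a) Owyhee: |A| = 9, |A ∩ B| = 6; needs |A ∩ B| > 5 — true.
(b) Ada: |A| = 6, |A ∩ B| = 2; needs |A ∩ B| < |A ∖ B| — true.
(c) Elmore: |A| = 8, |A ∩ B| = 5; needs |A ∩ B| > 4 — true.
(d) Boise: |A| = 9, |A ∩ B| = 7; needs |A ∖ B| = 2 — true.
(e) Canyon: |A| = 6, |A ∩ B| = 4; needs |A ∩ B| ≥ 4 — true.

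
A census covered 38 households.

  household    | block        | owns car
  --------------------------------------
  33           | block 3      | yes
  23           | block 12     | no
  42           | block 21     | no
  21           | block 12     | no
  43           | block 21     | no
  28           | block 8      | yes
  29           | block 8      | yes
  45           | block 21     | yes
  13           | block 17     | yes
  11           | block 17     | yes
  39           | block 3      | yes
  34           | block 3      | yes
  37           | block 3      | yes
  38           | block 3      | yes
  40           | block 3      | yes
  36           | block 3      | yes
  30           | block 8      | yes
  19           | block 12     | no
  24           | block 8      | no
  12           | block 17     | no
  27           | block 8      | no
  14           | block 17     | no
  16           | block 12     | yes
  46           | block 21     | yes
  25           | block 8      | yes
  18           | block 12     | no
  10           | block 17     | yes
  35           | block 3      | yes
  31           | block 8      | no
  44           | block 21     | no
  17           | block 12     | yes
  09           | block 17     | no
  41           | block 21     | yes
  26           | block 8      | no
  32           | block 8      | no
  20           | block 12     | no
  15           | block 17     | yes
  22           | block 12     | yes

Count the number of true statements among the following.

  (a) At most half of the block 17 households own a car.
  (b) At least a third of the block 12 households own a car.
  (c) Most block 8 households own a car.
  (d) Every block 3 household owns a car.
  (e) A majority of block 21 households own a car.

2

(a) block 17: |A| = 7, |A ∩ B| = 4; needs |A ∩ B| ≤ |A ∖ B| — false.
(b) block 12: |A| = 8, |A ∩ B| = 3; needs |A ∩ B| / |A| ≥ 1/3 — true.
(c) block 8: |A| = 9, |A ∩ B| = 4; needs |A ∩ B| > |A ∖ B| — false.
(d) block 3: |A| = 8, |A ∩ B| = 8; needs A ⊆ B, i.e. every element of A is in B (|A ∖ B| = 0) — true.
(e) block 21: |A| = 6, |A ∩ B| = 3; needs |A ∩ B| > |A ∖ B| — false.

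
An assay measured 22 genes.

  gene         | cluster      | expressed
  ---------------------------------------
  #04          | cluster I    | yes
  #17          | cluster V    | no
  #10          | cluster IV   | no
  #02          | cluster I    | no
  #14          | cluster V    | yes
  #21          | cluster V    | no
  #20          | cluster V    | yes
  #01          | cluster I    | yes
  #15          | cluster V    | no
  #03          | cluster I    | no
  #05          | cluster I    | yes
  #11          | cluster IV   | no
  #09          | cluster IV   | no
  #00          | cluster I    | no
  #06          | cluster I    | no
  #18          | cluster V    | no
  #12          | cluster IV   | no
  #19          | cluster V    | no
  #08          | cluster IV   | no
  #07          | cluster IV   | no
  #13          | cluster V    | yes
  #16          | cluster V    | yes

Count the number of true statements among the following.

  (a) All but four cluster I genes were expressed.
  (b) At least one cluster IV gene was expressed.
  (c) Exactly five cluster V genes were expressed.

1

(a) cluster I: |A| = 7, |A ∩ B| = 3; needs |A ∖ B| = 4 — true.
(b) cluster IV: |A| = 6, |A ∩ B| = 0; needs A ∩ B ≠ ∅ (|A ∩ B| ≥ 1) — false.
(c) cluster V: |A| = 9, |A ∩ B| = 4; needs |A ∩ B| = 5 — false.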